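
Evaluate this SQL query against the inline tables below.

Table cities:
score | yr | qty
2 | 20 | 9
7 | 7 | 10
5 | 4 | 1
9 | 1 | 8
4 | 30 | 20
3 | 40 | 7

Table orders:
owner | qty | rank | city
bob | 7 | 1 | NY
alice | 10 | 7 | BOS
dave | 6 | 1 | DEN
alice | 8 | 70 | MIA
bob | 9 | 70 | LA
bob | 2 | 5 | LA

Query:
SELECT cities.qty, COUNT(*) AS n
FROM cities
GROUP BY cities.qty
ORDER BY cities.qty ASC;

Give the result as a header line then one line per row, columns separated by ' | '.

After GROUP BY (6 rows):
cities.qty | n
9 | 1
10 | 1
1 | 1
8 | 1
20 | 1
7 | 1
After ORDER BY (6 rows):
cities.qty | n
1 | 1
7 | 1
8 | 1
9 | 1
10 | 1
20 | 1

== RESULT ==
cities.qty | n
1 | 1
7 | 1
8 | 1
9 | 1
10 | 1
20 | 1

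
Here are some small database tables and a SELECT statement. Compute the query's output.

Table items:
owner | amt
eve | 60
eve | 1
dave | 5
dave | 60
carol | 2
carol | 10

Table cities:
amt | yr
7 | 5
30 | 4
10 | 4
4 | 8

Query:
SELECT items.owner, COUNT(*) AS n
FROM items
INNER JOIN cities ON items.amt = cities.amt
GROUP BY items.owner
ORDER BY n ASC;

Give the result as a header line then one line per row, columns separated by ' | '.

== RESULT ==
items.owner | n
carol | 1

Derivation:
After JOIN cities (1 rows):
items.owner | items.amt | cities.amt | cities.yr
carol | 10 | 10 | 4
After GROUP BY (1 rows):
items.owner | n
carol | 1
After ORDER BY (1 rows):
items.owner | n
carol | 1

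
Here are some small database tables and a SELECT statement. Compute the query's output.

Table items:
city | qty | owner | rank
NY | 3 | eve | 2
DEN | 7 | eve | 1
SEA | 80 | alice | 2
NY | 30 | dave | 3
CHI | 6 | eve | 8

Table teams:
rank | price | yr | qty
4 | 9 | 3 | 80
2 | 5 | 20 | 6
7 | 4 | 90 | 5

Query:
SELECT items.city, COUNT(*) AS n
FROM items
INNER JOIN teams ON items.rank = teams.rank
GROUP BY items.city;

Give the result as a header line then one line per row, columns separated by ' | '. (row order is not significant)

== RESULT ==
items.city | n
NY | 1
SEA | 1

Derivation:
After JOIN teams (2 rows):
items.city | items.qty | items.owner | items.rank | teams.rank | teams.price | teams.yr | teams.qty
NY | 3 | eve | 2 | 2 | 5 | 20 | 6
SEA | 80 | alice | 2 | 2 | 5 | 20 | 6
After GROUP BY (2 rows):
items.city | n
NY | 1
SEA | 1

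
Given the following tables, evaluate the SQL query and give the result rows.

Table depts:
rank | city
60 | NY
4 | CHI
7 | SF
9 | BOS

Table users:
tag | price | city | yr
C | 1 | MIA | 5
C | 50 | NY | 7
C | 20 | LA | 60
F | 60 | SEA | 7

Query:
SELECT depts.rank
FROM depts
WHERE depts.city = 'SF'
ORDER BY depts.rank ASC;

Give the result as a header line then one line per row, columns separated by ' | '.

After WHERE (1 rows):
depts.rank | depts.city
7 | SF
After SELECT (1 rows):
depts.rank
7
After ORDER BY (1 rows):
depts.rank
7

== RESULT ==
depts.rank
7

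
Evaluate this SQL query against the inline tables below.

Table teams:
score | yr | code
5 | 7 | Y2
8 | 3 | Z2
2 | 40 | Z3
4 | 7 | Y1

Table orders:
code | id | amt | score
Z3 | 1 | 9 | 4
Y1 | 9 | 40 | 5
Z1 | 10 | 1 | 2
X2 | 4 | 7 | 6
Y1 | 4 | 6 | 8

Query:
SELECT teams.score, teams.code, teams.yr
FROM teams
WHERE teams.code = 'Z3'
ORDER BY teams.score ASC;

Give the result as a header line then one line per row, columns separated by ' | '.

After WHERE (1 rows):
teams.score | teams.yr | teams.code
2 | 40 | Z3
After SELECT (1 rows):
teams.score | teams.code | teams.yr
2 | Z3 | 40
After ORDER BY (1 rows):
teams.score | teams.code | teams.yr
2 | Z3 | 40

== RESULT ==
teams.score | teams.code | teams.yr
2 | Z3 | 40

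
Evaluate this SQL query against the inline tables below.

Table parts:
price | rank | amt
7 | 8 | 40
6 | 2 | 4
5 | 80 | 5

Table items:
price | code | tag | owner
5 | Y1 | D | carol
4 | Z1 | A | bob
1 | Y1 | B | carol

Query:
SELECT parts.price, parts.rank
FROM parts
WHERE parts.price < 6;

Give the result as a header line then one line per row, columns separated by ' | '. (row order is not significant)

After WHERE (1 rows):
parts.price | parts.rank | parts.amt
5 | 80 | 5
After SELECT (1 rows):
parts.price | parts.rank
5 | 80

== RESULT ==
parts.price | parts.rank
5 | 80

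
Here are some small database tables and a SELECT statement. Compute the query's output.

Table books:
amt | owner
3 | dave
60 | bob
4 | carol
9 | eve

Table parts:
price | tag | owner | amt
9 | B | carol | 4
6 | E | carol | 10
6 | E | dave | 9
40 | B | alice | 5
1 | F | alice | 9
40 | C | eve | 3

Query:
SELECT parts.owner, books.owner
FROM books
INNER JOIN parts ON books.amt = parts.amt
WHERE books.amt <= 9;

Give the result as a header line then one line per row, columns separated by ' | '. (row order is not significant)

After JOIN parts (4 rows):
books.amt | books.owner | parts.price | parts.tag | parts.owner | parts.amt
3 | dave | 40 | C | eve | 3
4 | carol | 9 | B | carol | 4
9 | eve | 6 | E | dave | 9
9 | eve | 1 | F | alice | 9
After WHERE (4 rows):
books.amt | books.owner | parts.price | parts.tag | parts.owner | parts.amt
3 | dave | 40 | C | eve | 3
4 | carol | 9 | B | carol | 4
9 | eve | 6 | E | dave | 9
9 | eve | 1 | F | alice | 9
After SELECT (4 rows):
parts.owner | books.owner
eve | dave
carol | carol
dave | eve
alice | eve

== RESULT ==
parts.owner | books.owner
eve | dave
carol | carol
dave | eve
alice | eve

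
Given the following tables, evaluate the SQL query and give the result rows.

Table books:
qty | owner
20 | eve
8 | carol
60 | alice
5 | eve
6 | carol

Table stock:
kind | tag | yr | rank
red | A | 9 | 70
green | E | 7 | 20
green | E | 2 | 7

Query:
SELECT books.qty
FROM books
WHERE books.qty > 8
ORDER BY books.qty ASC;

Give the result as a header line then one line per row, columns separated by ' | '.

After WHERE (2 rows):
books.qty | books.owner
20 | eve
60 | alice
After SELECT (2 rows):
books.qty
20
60
After ORDER BY (2 rows):
books.qty
20
60

== RESULT ==
books.qty
20
60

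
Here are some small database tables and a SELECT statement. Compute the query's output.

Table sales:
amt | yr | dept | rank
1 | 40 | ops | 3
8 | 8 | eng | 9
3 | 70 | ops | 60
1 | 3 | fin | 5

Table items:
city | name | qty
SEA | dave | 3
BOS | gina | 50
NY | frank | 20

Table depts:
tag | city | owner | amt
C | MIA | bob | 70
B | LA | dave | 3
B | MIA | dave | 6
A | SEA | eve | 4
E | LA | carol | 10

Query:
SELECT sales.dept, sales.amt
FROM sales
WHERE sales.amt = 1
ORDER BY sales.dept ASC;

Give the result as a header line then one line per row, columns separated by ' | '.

After WHERE (2 rows):
sales.amt | sales.yr | sales.dept | sales.rank
1 | 40 | ops | 3
1 | 3 | fin | 5
After SELECT (2 rows):
sales.dept | sales.amt
ops | 1
fin | 1
After ORDER BY (2 rows):
sales.dept | sales.amt
fin | 1
ops | 1

== RESULT ==
sales.dept | sales.amt
fin | 1
ops | 1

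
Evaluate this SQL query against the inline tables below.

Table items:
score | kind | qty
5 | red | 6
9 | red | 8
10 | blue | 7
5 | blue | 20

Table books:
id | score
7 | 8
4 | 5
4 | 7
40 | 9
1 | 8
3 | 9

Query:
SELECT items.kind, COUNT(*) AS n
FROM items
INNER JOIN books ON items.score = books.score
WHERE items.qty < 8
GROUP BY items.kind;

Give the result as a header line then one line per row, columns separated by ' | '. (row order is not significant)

After JOIN books (4 rows):
items.score | items.kind | items.qty | books.id | books.score
5 | red | 6 | 4 | 5
9 | red | 8 | 40 | 9
9 | red | 8 | 3 | 9
5 | blue | 20 | 4 | 5
After WHERE (1 rows):
items.score | items.kind | items.qty | books.id | books.score
5 | red | 6 | 4 | 5
After GROUP BY (1 rows):
items.kind | n
red | 1

== RESULT ==
items.kind | n
red | 1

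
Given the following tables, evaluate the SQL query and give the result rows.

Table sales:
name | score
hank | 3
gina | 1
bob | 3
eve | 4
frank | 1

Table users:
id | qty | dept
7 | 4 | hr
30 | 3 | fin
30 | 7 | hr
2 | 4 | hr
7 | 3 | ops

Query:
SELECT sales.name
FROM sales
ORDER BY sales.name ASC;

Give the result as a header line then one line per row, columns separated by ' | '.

After SELECT (5 rows):
sales.name
hank
gina
bob
eve
frank
After ORDER BY (5 rows):
sales.name
bob
eve
frank
gina
hank

== RESULT ==
sales.name
bob
eve
frank
gina
hank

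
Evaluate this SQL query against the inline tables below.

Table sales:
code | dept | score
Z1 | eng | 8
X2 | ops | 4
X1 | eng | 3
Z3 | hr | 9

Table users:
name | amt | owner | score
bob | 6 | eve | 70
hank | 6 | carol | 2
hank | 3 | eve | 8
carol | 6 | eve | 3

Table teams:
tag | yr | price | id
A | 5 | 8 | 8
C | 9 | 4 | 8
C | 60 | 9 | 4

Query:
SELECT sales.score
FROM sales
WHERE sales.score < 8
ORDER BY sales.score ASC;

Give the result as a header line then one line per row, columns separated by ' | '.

After WHERE (2 rows):
sales.code | sales.dept | sales.score
X2 | ops | 4
X1 | eng | 3
After SELECT (2 rows):
sales.score
4
3
After ORDER BY (2 rows):
sales.score
3
4

== RESULT ==
sales.score
3
4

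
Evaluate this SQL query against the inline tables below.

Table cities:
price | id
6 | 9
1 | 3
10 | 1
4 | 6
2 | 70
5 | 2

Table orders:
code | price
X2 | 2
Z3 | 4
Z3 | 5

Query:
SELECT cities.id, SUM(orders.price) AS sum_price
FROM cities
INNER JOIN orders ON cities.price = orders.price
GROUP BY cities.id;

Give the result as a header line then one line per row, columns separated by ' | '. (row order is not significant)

== RESULT ==
cities.id | sum_price
6 | 4
70 | 2
2 | 5

Derivation:
After JOIN orders (3 rows):
cities.price | cities.id | orders.code | orders.price
4 | 6 | Z3 | 4
2 | 70 | X2 | 2
5 | 2 | Z3 | 5
After GROUP BY (3 rows):
cities.id | sum_price
6 | 4
70 | 2
2 | 5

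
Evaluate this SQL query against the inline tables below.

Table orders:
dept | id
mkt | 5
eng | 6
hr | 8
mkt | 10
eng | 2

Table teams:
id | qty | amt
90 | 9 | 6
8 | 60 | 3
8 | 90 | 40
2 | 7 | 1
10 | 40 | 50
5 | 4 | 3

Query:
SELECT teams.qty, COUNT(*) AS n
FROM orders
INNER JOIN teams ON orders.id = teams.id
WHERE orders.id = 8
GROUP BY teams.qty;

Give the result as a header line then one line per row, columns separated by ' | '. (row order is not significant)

After JOIN teams (5 rows):
orders.dept | orders.id | teams.id | teams.qty | teams.amt
mkt | 5 | 5 | 4 | 3
hr | 8 | 8 | 60 | 3
hr | 8 | 8 | 90 | 40
mkt | 10 | 10 | 40 | 50
eng | 2 | 2 | 7 | 1
After WHERE (2 rows):
orders.dept | orders.id | teams.id | teams.qty | teams.amt
hr | 8 | 8 | 60 | 3
hr | 8 | 8 | 90 | 40
After GROUP BY (2 rows):
teams.qty | n
60 | 1
90 | 1

== RESULT ==
teams.qty | n
60 | 1
90 | 1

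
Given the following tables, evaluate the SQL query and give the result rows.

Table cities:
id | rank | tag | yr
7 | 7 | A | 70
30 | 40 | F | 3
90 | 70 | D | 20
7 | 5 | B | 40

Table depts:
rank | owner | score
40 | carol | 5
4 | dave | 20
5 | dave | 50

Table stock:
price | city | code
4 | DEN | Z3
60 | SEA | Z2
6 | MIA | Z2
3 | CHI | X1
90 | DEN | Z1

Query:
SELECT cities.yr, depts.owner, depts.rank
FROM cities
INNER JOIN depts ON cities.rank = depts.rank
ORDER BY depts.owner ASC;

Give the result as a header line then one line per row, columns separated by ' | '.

== RESULT ==
cities.yr | depts.owner | depts.rank
3 | carol | 40
40 | dave | 5

Derivation:
After JOIN depts (2 rows):
cities.id | cities.rank | cities.tag | cities.yr | depts.rank | depts.owner | depts.score
30 | 40 | F | 3 | 40 | carol | 5
7 | 5 | B | 40 | 5 | dave | 50
After SELECT (2 rows):
cities.yr | depts.owner | depts.rank
3 | carol | 40
40 | dave | 5
After ORDER BY (2 rows):
cities.yr | depts.owner | depts.rank
3 | carol | 40
40 | dave | 5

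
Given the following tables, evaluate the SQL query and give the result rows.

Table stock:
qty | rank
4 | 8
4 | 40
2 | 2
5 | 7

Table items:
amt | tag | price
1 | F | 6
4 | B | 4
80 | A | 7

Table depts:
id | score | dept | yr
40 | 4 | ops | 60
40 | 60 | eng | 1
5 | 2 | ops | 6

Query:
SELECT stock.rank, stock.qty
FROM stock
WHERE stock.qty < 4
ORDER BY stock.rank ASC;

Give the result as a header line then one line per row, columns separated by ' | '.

== RESULT ==
stock.rank | stock.qty
2 | 2

Derivation:
After WHERE (1 rows):
stock.qty | stock.rank
2 | 2
After SELECT (1 rows):
stock.rank | stock.qty
2 | 2
After ORDER BY (1 rows):
stock.rank | stock.qty
2 | 2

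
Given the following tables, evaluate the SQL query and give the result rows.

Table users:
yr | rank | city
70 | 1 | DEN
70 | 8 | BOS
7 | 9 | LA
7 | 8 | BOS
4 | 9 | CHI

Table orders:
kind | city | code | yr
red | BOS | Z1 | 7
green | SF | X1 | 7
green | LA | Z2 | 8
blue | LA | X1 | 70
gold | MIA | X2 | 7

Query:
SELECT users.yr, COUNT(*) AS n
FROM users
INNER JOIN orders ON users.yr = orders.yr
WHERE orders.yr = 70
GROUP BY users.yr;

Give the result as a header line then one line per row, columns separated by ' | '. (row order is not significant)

== RESULT ==
users.yr | n
70 | 2

Derivation:
After JOIN orders (8 rows):
users.yr | users.rank | users.city | orders.kind | orders.city | orders.code | orders.yr
70 | 1 | DEN | blue | LA | X1 | 70
70 | 8 | BOS | blue | LA | X1 | 70
7 | 9 | LA | red | BOS | Z1 | 7
7 | 9 | LA | green | SF | X1 | 7
7 | 9 | LA | gold | MIA | X2 | 7
7 | 8 | BOS | red | BOS | Z1 | 7
7 | 8 | BOS | green | SF | X1 | 7
7 | 8 | BOS | gold | MIA | X2 | 7
After WHERE (2 rows):
users.yr | users.rank | users.city | orders.kind | orders.city | orders.code | orders.yr
70 | 1 | DEN | blue | LA | X1 | 70
70 | 8 | BOS | blue | LA | X1 | 70
After GROUP BY (1 rows):
users.yr | n
70 | 2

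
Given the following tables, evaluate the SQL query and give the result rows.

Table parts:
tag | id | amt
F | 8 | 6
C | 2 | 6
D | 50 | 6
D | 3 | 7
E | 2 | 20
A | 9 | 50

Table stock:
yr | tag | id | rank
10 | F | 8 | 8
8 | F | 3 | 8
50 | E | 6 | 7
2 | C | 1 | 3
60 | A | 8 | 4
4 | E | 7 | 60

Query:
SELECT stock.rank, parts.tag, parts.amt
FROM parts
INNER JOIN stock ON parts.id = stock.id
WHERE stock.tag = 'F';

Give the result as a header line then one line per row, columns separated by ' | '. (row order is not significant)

After JOIN stock (3 rows):
parts.tag | parts.id | parts.amt | stock.yr | stock.tag | stock.id | stock.rank
F | 8 | 6 | 10 | F | 8 | 8
F | 8 | 6 | 60 | A | 8 | 4
D | 3 | 7 | 8 | F | 3 | 8
After WHERE (2 rows):
parts.tag | parts.id | parts.amt | stock.yr | stock.tag | stock.id | stock.rank
F | 8 | 6 | 10 | F | 8 | 8
D | 3 | 7 | 8 | F | 3 | 8
After SELECT (2 rows):
stock.rank | parts.tag | parts.amt
8 | F | 6
8 | D | 7

== RESULT ==
stock.rank | parts.tag | parts.amt
8 | F | 6
8 | D | 7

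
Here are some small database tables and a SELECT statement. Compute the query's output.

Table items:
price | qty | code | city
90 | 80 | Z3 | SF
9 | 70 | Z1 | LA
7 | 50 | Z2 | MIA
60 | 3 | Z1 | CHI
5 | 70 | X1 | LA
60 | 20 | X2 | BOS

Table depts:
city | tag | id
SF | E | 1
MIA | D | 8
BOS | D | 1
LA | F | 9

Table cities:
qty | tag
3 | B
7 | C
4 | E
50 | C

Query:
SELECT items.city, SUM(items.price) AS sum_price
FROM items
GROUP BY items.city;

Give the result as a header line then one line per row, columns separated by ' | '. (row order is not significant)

After GROUP BY (5 rows):
items.city | sum_price
SF | 90
LA | 14
MIA | 7
CHI | 60
BOS | 60

== RESULT ==
items.city | sum_price
SF | 90
LA | 14
MIA | 7
CHI | 60
BOS | 60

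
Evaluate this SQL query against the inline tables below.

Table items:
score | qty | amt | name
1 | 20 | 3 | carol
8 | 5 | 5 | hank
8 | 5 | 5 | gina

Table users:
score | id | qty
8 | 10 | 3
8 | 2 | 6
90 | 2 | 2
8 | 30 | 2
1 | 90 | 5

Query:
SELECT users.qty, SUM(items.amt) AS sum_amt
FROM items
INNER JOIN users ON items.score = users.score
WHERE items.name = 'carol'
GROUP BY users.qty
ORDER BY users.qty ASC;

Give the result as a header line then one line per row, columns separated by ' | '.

== RESULT ==
users.qty | sum_amt
5 | 3

Derivation:
After JOIN users (7 rows):
items.score | items.qty | items.amt | items.name | users.score | users.id | users.qty
1 | 20 | 3 | carol | 1 | 90 | 5
8 | 5 | 5 | hank | 8 | 10 | 3
8 | 5 | 5 | hank | 8 | 2 | 6
8 | 5 | 5 | hank | 8 | 30 | 2
8 | 5 | 5 | gina | 8 | 10 | 3
8 | 5 | 5 | gina | 8 | 2 | 6
8 | 5 | 5 | gina | 8 | 30 | 2
After WHERE (1 rows):
items.score | items.qty | items.amt | items.name | users.score | users.id | users.qty
1 | 20 | 3 | carol | 1 | 90 | 5
After GROUP BY (1 rows):
users.qty | sum_amt
5 | 3
After ORDER BY (1 rows):
users.qty | sum_amt
5 | 3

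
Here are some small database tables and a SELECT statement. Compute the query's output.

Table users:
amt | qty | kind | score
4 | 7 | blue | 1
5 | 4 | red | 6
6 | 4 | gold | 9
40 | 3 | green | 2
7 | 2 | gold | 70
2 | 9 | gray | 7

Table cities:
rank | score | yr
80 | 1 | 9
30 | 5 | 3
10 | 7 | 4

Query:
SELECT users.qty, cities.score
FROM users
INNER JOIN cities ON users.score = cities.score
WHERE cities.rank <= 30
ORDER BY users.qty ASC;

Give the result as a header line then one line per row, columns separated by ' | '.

== RESULT ==
users.qty | cities.score
9 | 7

Derivation:
After JOIN cities (2 rows):
users.amt | users.qty | users.kind | users.score | cities.rank | cities.score | cities.yr
4 | 7 | blue | 1 | 80 | 1 | 9
2 | 9 | gray | 7 | 10 | 7 | 4
After WHERE (1 rows):
users.amt | users.qty | users.kind | users.score | cities.rank | cities.score | cities.yr
2 | 9 | gray | 7 | 10 | 7 | 4
After SELECT (1 rows):
users.qty | cities.score
9 | 7
After ORDER BY (1 rows):
users.qty | cities.score
9 | 7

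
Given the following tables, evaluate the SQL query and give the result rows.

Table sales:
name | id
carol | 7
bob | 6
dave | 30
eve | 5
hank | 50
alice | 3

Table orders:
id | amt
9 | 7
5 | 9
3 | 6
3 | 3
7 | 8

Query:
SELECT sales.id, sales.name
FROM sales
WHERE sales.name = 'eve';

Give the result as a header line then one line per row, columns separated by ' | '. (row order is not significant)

== RESULT ==
sales.id | sales.name
5 | eve

Derivation:
After WHERE (1 rows):
sales.name | sales.id
eve | 5
After SELECT (1 rows):
sales.id | sales.name
5 | eve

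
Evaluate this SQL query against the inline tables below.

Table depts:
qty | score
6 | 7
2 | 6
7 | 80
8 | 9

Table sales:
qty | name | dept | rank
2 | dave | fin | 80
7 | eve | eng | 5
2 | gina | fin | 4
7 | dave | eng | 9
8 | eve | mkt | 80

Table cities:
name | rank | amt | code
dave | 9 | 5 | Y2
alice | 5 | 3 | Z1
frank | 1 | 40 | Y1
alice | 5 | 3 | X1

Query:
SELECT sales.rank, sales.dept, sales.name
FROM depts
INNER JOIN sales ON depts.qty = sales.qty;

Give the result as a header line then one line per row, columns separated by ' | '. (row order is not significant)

== RESULT ==
sales.rank | sales.dept | sales.name
80 | fin | dave
4 | fin | gina
5 | eng | eve
9 | eng | dave
80 | mkt | eve

Derivation:
After JOIN sales (5 rows):
depts.qty | depts.score | sales.qty | sales.name | sales.dept | sales.rank
2 | 6 | 2 | dave | fin | 80
2 | 6 | 2 | gina | fin | 4
7 | 80 | 7 | eve | eng | 5
7 | 80 | 7 | dave | eng | 9
8 | 9 | 8 | eve | mkt | 80
After SELECT (5 rows):
sales.rank | sales.dept | sales.name
80 | fin | dave
4 | fin | gina
5 | eng | eve
9 | eng | dave
80 | mkt | eve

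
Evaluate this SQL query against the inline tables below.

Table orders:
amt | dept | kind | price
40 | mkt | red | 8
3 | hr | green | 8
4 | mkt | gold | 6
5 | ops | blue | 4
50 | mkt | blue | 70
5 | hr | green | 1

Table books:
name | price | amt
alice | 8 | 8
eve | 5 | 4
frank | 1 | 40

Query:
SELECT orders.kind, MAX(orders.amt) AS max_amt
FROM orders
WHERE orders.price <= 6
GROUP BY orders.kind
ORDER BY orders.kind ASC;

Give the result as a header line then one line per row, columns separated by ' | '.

After WHERE (3 rows):
orders.amt | orders.dept | orders.kind | orders.price
4 | mkt | gold | 6
5 | ops | blue | 4
5 | hr | green | 1
After GROUP BY (3 rows):
orders.kind | max_amt
gold | 4
blue | 5
green | 5
After ORDER BY (3 rows):
orders.kind | max_amt
blue | 5
gold | 4
green | 5

== RESULT ==
orders.kind | max_amt
blue | 5
gold | 4
green | 5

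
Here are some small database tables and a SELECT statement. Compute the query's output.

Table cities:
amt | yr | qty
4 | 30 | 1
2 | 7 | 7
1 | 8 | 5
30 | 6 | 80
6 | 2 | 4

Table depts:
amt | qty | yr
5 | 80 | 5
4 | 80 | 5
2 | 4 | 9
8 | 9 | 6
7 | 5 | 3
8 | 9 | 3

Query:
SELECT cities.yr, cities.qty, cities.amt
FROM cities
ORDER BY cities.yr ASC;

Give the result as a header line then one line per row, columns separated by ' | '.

== RESULT ==
cities.yr | cities.qty | cities.amt
2 | 4 | 6
6 | 80 | 30
7 | 7 | 2
8 | 5 | 1
30 | 1 | 4

Derivation:
After SELECT (5 rows):
cities.yr | cities.qty | cities.amt
30 | 1 | 4
7 | 7 | 2
8 | 5 | 1
6 | 80 | 30
2 | 4 | 6
After ORDER BY (5 rows):
cities.yr | cities.qty | cities.amt
2 | 4 | 6
6 | 80 | 30
7 | 7 | 2
8 | 5 | 1
30 | 1 | 4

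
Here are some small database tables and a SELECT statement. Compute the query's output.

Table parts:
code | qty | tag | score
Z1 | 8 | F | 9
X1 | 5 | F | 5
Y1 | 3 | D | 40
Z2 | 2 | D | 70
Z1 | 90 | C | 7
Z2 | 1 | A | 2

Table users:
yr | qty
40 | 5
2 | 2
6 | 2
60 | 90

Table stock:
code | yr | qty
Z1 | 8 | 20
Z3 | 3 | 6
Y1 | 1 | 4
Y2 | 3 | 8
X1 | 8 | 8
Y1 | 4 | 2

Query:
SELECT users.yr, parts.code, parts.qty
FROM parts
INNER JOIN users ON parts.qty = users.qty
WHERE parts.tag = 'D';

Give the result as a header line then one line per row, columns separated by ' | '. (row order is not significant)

== RESULT ==
users.yr | parts.code | parts.qty
2 | Z2 | 2
6 | Z2 | 2

Derivation:
After JOIN users (4 rows):
parts.code | parts.qty | parts.tag | parts.score | users.yr | users.qty
X1 | 5 | F | 5 | 40 | 5
Z2 | 2 | D | 70 | 2 | 2
Z2 | 2 | D | 70 | 6 | 2
Z1 | 90 | C | 7 | 60 | 90
After WHERE (2 rows):
parts.code | parts.qty | parts.tag | parts.score | users.yr | users.qty
Z2 | 2 | D | 70 | 2 | 2
Z2 | 2 | D | 70 | 6 | 2
After SELECT (2 rows):
users.yr | parts.code | parts.qty
2 | Z2 | 2
6 | Z2 | 2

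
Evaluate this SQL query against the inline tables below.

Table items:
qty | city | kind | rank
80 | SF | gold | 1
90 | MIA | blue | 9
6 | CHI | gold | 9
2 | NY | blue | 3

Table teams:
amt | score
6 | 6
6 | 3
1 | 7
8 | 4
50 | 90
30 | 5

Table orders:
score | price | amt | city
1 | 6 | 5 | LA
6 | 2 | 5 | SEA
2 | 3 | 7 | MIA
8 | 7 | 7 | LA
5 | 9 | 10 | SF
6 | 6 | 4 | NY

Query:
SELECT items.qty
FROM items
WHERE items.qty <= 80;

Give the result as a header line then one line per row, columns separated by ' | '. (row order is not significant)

After WHERE (3 rows):
items.qty | items.city | items.kind | items.rank
80 | SF | gold | 1
6 | CHI | gold | 9
2 | NY | blue | 3
After SELECT (3 rows):
items.qty
80
6
2

== RESULT ==
items.qty
80
6
2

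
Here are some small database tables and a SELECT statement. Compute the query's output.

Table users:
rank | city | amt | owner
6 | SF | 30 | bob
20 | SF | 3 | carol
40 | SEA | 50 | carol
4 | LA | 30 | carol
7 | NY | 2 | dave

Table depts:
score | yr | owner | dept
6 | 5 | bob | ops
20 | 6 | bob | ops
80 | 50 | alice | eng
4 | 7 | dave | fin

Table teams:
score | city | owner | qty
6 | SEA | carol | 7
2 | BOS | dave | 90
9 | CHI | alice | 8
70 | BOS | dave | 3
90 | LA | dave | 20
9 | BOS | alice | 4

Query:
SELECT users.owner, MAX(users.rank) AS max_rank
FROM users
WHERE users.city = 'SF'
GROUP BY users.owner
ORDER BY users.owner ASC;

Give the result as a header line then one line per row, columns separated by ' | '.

== RESULT ==
users.owner | max_rank
bob | 6
carol | 20

Derivation:
After WHERE (2 rows):
users.rank | users.city | users.amt | users.owner
6 | SF | 30 | bob
20 | SF | 3 | carol
After GROUP BY (2 rows):
users.owner | max_rank
bob | 6
carol | 20
After ORDER BY (2 rows):
users.owner | max_rank
bob | 6
carol | 20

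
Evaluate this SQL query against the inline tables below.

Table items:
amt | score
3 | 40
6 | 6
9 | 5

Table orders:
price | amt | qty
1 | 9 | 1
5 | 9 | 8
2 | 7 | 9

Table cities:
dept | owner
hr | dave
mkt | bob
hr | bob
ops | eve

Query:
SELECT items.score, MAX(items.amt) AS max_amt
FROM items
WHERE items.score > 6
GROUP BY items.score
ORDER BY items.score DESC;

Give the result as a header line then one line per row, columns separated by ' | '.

== RESULT ==
items.score | max_amt
40 | 3

Derivation:
After WHERE (1 rows):
items.amt | items.score
3 | 40
After GROUP BY (1 rows):
items.score | max_amt
40 | 3
After ORDER BY (1 rows):
items.score | max_amt
40 | 3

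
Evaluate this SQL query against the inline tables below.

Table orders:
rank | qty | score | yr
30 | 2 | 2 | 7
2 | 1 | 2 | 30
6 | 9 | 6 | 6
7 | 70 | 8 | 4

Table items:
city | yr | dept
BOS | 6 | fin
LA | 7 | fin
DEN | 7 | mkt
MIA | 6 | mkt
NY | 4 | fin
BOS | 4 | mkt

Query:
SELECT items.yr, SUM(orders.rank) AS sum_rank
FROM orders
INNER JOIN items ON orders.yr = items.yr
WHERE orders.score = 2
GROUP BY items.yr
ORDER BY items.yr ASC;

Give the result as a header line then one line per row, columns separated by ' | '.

== RESULT ==
items.yr | sum_rank
7 | 60

Derivation:
After JOIN items (6 rows):
orders.rank | orders.qty | orders.score | orders.yr | items.city | items.yr | items.dept
30 | 2 | 2 | 7 | LA | 7 | fin
30 | 2 | 2 | 7 | DEN | 7 | mkt
6 | 9 | 6 | 6 | BOS | 6 | fin
6 | 9 | 6 | 6 | MIA | 6 | mkt
7 | 70 | 8 | 4 | NY | 4 | fin
7 | 70 | 8 | 4 | BOS | 4 | mkt
After WHERE (2 rows):
orders.rank | orders.qty | orders.score | orders.yr | items.city | items.yr | items.dept
30 | 2 | 2 | 7 | LA | 7 | fin
30 | 2 | 2 | 7 | DEN | 7 | mkt
After GROUP BY (1 rows):
items.yr | sum_rank
7 | 60
After ORDER BY (1 rows):
items.yr | sum_rank
7 | 60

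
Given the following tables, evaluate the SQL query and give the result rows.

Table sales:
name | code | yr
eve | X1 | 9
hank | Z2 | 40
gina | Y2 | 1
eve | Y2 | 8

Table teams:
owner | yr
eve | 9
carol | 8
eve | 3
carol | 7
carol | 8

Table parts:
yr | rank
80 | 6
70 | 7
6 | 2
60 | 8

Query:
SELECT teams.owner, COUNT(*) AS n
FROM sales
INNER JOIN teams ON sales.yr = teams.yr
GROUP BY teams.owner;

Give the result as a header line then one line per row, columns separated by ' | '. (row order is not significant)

== RESULT ==
teams.owner | n
eve | 1
carol | 2

Derivation:
After JOIN teams (3 rows):
sales.name | sales.code | sales.yr | teams.owner | teams.yr
eve | X1 | 9 | eve | 9
eve | Y2 | 8 | carol | 8
eve | Y2 | 8 | carol | 8
After GROUP BY (2 rows):
teams.owner | n
eve | 1
carol | 2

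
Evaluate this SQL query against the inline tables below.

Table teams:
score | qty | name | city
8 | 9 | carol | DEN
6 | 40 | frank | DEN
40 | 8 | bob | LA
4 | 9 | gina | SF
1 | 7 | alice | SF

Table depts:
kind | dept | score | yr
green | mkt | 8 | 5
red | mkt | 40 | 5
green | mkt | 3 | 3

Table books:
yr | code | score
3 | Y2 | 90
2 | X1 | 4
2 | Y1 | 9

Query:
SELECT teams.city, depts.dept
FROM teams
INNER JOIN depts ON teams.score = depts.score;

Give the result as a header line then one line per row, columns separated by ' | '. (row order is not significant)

After JOIN depts (2 rows):
teams.score | teams.qty | teams.name | teams.city | depts.kind | depts.dept | depts.score | depts.yr
8 | 9 | carol | DEN | green | mkt | 8 | 5
40 | 8 | bob | LA | red | mkt | 40 | 5
After SELECT (2 rows):
teams.city | depts.dept
DEN | mkt
LA | mkt

== RESULT ==
teams.city | depts.dept
DEN | mkt
LA | mkt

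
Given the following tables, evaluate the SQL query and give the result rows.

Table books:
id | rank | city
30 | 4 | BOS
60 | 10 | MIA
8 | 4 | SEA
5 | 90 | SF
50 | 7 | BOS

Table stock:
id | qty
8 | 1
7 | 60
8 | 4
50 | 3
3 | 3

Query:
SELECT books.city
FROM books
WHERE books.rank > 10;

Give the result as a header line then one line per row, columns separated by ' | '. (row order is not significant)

== RESULT ==
books.city
SF

Derivation:
After WHERE (1 rows):
books.id | books.rank | books.city
5 | 90 | SF
After SELECT (1 rows):
books.city
SF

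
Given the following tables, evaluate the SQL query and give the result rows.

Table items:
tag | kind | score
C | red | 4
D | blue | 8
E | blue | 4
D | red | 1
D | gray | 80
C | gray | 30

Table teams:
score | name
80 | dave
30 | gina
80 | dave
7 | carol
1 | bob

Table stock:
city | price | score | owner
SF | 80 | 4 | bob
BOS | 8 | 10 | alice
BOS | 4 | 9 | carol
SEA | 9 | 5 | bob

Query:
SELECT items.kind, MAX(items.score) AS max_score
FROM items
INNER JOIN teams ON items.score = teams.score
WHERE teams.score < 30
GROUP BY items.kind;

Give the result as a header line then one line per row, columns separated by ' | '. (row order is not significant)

After JOIN teams (4 rows):
items.tag | items.kind | items.score | teams.score | teams.name
D | red | 1 | 1 | bob
D | gray | 80 | 80 | dave
D | gray | 80 | 80 | dave
C | gray | 30 | 30 | gina
After WHERE (1 rows):
items.tag | items.kind | items.score | teams.score | teams.name
D | red | 1 | 1 | bob
After GROUP BY (1 rows):
items.kind | max_score
red | 1

== RESULT ==
items.kind | max_score
red | 1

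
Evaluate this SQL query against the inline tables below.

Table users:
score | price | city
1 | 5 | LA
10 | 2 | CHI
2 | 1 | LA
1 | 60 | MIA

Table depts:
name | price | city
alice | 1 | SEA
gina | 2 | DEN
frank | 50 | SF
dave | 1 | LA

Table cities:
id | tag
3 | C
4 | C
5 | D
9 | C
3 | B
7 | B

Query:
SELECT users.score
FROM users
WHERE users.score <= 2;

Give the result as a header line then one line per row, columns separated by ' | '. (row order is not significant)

== RESULT ==
users.score
1
2
1

Derivation:
After WHERE (3 rows):
users.score | users.price | users.city
1 | 5 | LA
2 | 1 | LA
1 | 60 | MIA
After SELECT (3 rows):
users.score
1
2
1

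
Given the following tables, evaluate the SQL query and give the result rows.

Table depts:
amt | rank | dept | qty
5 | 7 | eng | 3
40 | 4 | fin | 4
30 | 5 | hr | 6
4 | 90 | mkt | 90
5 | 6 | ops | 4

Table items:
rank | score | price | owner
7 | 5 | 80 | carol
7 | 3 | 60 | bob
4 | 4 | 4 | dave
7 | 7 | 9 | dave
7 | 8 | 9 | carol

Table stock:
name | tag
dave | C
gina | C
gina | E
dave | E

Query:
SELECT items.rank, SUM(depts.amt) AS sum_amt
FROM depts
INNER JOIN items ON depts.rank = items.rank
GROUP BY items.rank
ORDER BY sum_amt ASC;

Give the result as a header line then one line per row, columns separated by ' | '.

After JOIN items (5 rows):
depts.amt | depts.rank | depts.dept | depts.qty | items.rank | items.score | items.price | items.owner
5 | 7 | eng | 3 | 7 | 5 | 80 | carol
5 | 7 | eng | 3 | 7 | 3 | 60 | bob
5 | 7 | eng | 3 | 7 | 7 | 9 | dave
5 | 7 | eng | 3 | 7 | 8 | 9 | carol
40 | 4 | fin | 4 | 4 | 4 | 4 | dave
After GROUP BY (2 rows):
items.rank | sum_amt
7 | 20
4 | 40
After ORDER BY (2 rows):
items.rank | sum_amt
7 | 20
4 | 40

== RESULT ==
items.rank | sum_amt
7 | 20
4 | 40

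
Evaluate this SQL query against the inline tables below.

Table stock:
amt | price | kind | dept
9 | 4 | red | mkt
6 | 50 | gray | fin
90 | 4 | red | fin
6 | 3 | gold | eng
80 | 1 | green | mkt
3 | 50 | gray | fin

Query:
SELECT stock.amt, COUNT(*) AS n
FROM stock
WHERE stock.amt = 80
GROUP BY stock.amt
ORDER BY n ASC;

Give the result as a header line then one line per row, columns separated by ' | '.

After WHERE (1 rows):
stock.amt | stock.price | stock.kind | stock.dept
80 | 1 | green | mkt
After GROUP BY (1 rows):
stock.amt | n
80 | 1
After ORDER BY (1 rows):
stock.amt | n
80 | 1

== RESULT ==
stock.amt | n
80 | 1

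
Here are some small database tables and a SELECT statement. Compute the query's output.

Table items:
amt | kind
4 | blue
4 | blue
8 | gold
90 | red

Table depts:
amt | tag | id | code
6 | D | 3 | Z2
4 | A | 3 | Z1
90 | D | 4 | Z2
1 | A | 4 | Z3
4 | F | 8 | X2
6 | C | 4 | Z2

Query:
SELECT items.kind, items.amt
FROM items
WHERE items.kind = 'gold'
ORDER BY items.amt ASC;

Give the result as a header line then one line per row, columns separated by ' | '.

== RESULT ==
items.kind | items.amt
gold | 8

Derivation:
After WHERE (1 rows):
items.amt | items.kind
8 | gold
After SELECT (1 rows):
items.kind | items.amt
gold | 8
After ORDER BY (1 rows):
items.kind | items.amt
gold | 8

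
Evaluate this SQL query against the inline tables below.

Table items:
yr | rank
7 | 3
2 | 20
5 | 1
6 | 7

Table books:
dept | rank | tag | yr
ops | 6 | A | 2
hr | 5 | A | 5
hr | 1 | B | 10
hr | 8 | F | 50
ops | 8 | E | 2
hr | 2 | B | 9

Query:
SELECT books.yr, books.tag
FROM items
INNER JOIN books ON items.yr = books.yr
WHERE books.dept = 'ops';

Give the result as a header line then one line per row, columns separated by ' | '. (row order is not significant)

After JOIN books (3 rows):
items.yr | items.rank | books.dept | books.rank | books.tag | books.yr
2 | 20 | ops | 6 | A | 2
2 | 20 | ops | 8 | E | 2
5 | 1 | hr | 5 | A | 5
After WHERE (2 rows):
items.yr | items.rank | books.dept | books.rank | books.tag | books.yr
2 | 20 | ops | 6 | A | 2
2 | 20 | ops | 8 | E | 2
After SELECT (2 rows):
books.yr | books.tag
2 | A
2 | E

== RESULT ==
books.yr | books.tag
2 | A
2 | E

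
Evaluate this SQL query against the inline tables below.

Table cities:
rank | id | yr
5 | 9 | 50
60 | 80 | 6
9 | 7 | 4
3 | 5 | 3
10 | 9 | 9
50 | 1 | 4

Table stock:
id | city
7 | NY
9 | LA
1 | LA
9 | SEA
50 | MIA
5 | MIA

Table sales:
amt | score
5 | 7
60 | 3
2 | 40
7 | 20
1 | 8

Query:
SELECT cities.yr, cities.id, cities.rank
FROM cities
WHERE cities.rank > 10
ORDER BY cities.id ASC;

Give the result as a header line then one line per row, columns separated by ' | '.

After WHERE (2 rows):
cities.rank | cities.id | cities.yr
60 | 80 | 6
50 | 1 | 4
After SELECT (2 rows):
cities.yr | cities.id | cities.rank
6 | 80 | 60
4 | 1 | 50
After ORDER BY (2 rows):
cities.yr | cities.id | cities.rank
4 | 1 | 50
6 | 80 | 60

== RESULT ==
cities.yr | cities.id | cities.rank
4 | 1 | 50
6 | 80 | 60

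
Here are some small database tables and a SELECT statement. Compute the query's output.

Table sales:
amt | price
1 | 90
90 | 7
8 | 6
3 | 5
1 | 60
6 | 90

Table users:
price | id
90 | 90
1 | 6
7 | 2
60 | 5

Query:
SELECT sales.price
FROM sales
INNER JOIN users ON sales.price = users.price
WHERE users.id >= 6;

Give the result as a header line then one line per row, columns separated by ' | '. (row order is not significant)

After JOIN users (4 rows):
sales.amt | sales.price | users.price | users.id
1 | 90 | 90 | 90
90 | 7 | 7 | 2
1 | 60 | 60 | 5
6 | 90 | 90 | 90
After WHERE (2 rows):
sales.amt | sales.price | users.price | users.id
1 | 90 | 90 | 90
6 | 90 | 90 | 90
After SELECT (2 rows):
sales.price
90
90

== RESULT ==
sales.price
90
90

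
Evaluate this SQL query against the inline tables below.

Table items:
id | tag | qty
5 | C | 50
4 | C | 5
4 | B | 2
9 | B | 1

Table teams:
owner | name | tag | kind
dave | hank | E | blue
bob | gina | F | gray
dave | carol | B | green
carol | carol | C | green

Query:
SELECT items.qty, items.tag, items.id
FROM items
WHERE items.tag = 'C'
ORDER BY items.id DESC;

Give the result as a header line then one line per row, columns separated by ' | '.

After WHERE (2 rows):
items.id | items.tag | items.qty
5 | C | 50
4 | C | 5
After SELECT (2 rows):
items.qty | items.tag | items.id
50 | C | 5
5 | C | 4
After ORDER BY (2 rows):
items.qty | items.tag | items.id
50 | C | 5
5 | C | 4

== RESULT ==
items.qty | items.tag | items.id
50 | C | 5
5 | C | 4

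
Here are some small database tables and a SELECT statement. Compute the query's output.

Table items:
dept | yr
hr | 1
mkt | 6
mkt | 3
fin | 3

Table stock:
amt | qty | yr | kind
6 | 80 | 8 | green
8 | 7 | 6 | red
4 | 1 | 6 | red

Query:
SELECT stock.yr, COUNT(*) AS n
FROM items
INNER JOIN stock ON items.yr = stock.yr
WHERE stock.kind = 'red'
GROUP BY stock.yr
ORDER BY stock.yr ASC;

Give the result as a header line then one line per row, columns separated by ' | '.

== RESULT ==
stock.yr | n
6 | 2

Derivation:
After JOIN stock (2 rows):
items.dept | items.yr | stock.amt | stock.qty | stock.yr | stock.kind
mkt | 6 | 8 | 7 | 6 | red
mkt | 6 | 4 | 1 | 6 | red
After WHERE (2 rows):
items.dept | items.yr | stock.amt | stock.qty | stock.yr | stock.kind
mkt | 6 | 8 | 7 | 6 | red
mkt | 6 | 4 | 1 | 6 | red
After GROUP BY (1 rows):
stock.yr | n
6 | 2
After ORDER BY (1 rows):
stock.yr | n
6 | 2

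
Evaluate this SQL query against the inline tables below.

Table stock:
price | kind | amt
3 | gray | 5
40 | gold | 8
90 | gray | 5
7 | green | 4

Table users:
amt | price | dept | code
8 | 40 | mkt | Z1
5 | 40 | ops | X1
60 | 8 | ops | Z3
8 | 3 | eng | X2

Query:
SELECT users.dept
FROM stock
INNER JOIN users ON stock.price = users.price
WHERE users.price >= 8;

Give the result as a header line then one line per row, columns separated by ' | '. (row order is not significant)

== RESULT ==
users.dept
mkt
ops

Derivation:
After JOIN users (3 rows):
stock.price | stock.kind | stock.amt | users.amt | users.price | users.dept | users.code
3 | gray | 5 | 8 | 3 | eng | X2
40 | gold | 8 | 8 | 40 | mkt | Z1
40 | gold | 8 | 5 | 40 | ops | X1
After WHERE (2 rows):
stock.price | stock.kind | stock.amt | users.amt | users.price | users.dept | users.code
40 | gold | 8 | 8 | 40 | mkt | Z1
40 | gold | 8 | 5 | 40 | ops | X1
After SELECT (2 rows):
users.dept
mkt
ops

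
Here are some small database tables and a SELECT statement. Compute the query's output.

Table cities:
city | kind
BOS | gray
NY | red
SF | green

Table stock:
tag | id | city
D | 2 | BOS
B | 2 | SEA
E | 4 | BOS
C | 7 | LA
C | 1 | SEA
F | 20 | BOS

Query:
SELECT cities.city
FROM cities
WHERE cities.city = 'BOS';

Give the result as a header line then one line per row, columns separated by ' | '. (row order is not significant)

After WHERE (1 rows):
cities.city | cities.kind
BOS | gray
After SELECT (1 rows):
cities.city
BOS

== RESULT ==
cities.city
BOS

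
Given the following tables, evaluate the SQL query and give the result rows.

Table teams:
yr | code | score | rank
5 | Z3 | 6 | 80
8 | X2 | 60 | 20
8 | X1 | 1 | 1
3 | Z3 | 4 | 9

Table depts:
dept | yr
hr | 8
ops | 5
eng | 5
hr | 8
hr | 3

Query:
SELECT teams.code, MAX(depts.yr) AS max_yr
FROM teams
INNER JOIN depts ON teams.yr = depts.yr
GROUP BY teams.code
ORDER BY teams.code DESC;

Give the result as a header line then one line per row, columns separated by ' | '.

After JOIN depts (7 rows):
teams.yr | teams.code | teams.score | teams.rank | depts.dept | depts.yr
5 | Z3 | 6 | 80 | ops | 5
5 | Z3 | 6 | 80 | eng | 5
8 | X2 | 60 | 20 | hr | 8
8 | X2 | 60 | 20 | hr | 8
8 | X1 | 1 | 1 | hr | 8
8 | X1 | 1 | 1 | hr | 8
3 | Z3 | 4 | 9 | hr | 3
After GROUP BY (3 rows):
teams.code | max_yr
Z3 | 5
X2 | 8
X1 | 8
After ORDER BY (3 rows):
teams.code | max_yr
Z3 | 5
X2 | 8
X1 | 8

== RESULT ==
teams.code | max_yr
Z3 | 5
X2 | 8
X1 | 8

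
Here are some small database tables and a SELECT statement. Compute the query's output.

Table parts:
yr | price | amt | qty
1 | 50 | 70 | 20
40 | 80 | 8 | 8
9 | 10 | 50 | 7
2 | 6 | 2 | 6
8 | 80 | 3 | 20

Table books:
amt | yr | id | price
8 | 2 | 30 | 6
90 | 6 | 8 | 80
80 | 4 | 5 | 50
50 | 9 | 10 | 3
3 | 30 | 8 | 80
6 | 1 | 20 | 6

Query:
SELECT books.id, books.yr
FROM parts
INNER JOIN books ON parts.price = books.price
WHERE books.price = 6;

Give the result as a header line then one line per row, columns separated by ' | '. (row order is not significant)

== RESULT ==
books.id | books.yr
30 | 2
20 | 1

Derivation:
After JOIN books (7 rows):
parts.yr | parts.price | parts.amt | parts.qty | books.amt | books.yr | books.id | books.price
1 | 50 | 70 | 20 | 80 | 4 | 5 | 50
40 | 80 | 8 | 8 | 90 | 6 | 8 | 80
40 | 80 | 8 | 8 | 3 | 30 | 8 | 80
2 | 6 | 2 | 6 | 8 | 2 | 30 | 6
2 | 6 | 2 | 6 | 6 | 1 | 20 | 6
8 | 80 | 3 | 20 | 90 | 6 | 8 | 80
8 | 80 | 3 | 20 | 3 | 30 | 8 | 80
After WHERE (2 rows):
parts.yr | parts.price | parts.amt | parts.qty | books.amt | books.yr | books.id | books.price
2 | 6 | 2 | 6 | 8 | 2 | 30 | 6
2 | 6 | 2 | 6 | 6 | 1 | 20 | 6
After SELECT (2 rows):
books.id | books.yr
30 | 2
20 | 1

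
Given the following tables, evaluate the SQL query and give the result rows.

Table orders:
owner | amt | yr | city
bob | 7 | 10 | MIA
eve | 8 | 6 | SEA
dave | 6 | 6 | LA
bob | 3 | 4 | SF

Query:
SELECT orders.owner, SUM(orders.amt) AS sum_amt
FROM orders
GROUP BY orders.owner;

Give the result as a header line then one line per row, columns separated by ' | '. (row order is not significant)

After GROUP BY (3 rows):
orders.owner | sum_amt
bob | 10
eve | 8
dave | 6

== RESULT ==
orders.owner | sum_amt
bob | 10
eve | 8
dave | 6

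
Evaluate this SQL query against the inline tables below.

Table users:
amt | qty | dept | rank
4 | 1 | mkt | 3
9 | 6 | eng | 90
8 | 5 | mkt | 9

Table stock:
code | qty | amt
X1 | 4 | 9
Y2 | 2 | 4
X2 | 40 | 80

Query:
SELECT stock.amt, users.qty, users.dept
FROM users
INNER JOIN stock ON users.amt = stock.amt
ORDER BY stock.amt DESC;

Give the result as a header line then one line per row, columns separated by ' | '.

After JOIN stock (2 rows):
users.amt | users.qty | users.dept | users.rank | stock.code | stock.qty | stock.amt
4 | 1 | mkt | 3 | Y2 | 2 | 4
9 | 6 | eng | 90 | X1 | 4 | 9
After SELECT (2 rows):
stock.amt | users.qty | users.dept
4 | 1 | mkt
9 | 6 | eng
After ORDER BY (2 rows):
stock.amt | users.qty | users.dept
9 | 6 | eng
4 | 1 | mkt

== RESULT ==
stock.amt | users.qty | users.dept
9 | 6 | eng
4 | 1 | mkt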